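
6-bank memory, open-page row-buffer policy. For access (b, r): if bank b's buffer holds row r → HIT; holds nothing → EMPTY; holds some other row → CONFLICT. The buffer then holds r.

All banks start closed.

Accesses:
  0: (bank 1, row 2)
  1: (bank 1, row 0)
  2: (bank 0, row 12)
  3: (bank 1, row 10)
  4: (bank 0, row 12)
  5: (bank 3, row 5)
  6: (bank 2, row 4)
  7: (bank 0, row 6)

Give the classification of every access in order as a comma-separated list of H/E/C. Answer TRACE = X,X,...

TRACE = E,C,E,C,H,E,E,C

step 0: bank1 None->2 [EMPTY]
step 1: bank1 2->0 [CONFLICT]
step 2: bank0 None->12 [EMPTY]
step 3: bank1 0->10 [CONFLICT]
step 4: bank0 12->12 [HIT]
step 5: bank3 None->5 [EMPTY]
step 6: bank2 None->4 [EMPTY]
step 7: bank0 12->6 [CONFLICT]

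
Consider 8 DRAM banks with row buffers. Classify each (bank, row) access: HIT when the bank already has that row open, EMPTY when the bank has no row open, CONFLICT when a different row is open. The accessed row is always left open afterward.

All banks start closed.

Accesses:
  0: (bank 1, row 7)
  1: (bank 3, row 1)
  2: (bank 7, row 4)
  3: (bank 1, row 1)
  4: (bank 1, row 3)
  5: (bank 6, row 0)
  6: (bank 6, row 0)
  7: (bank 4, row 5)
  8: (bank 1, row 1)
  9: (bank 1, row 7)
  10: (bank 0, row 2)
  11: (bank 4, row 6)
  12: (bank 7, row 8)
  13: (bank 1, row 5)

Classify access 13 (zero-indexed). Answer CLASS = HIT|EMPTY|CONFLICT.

CLASS = CONFLICT

  [0] b1 r7: no row ⇒ E
  [1] b3 r1: no row ⇒ E
  [2] b7 r4: no row ⇒ E
  [3] b1 r1: had r7 ⇒ C
  [4] b1 r3: had r1 ⇒ C
  [5] b6 r0: no row ⇒ E
  [6] b6 r0: had r0 ⇒ H
  [7] b4 r5: no row ⇒ E
  [8] b1 r1: had r3 ⇒ C
  [9] b1 r7: had r1 ⇒ C
  [10] b0 r2: no row ⇒ E
  [11] b4 r6: had r5 ⇒ C
  [12] b7 r8: had r4 ⇒ C
  [13] b1 r5: had r7 ⇒ C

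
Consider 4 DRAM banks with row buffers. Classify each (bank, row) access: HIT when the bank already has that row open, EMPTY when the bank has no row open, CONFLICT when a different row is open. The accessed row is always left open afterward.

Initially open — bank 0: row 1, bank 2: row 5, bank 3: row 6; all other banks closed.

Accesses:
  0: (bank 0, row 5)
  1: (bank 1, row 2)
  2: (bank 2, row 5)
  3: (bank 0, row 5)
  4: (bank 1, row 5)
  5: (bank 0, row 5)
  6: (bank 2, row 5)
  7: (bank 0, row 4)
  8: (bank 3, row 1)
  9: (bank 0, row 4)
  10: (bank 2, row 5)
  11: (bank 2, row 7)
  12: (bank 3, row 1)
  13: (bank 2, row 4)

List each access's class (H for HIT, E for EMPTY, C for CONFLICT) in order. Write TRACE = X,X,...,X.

TRACE = C,E,H,H,C,H,H,C,C,H,H,C,H,C

  [0] b0 r5: had r1 ⇒ C
  [1] b1 r2: no row ⇒ E
  [2] b2 r5: had r5 ⇒ H
  [3] b0 r5: had r5 ⇒ H
  [4] b1 r5: had r2 ⇒ C
  [5] b0 r5: had r5 ⇒ H
  [6] b2 r5: had r5 ⇒ H
  [7] b0 r4: had r5 ⇒ C
  [8] b3 r1: had r6 ⇒ C
  [9] b0 r4: had r4 ⇒ H
  [10] b2 r5: had r5 ⇒ H
  [11] b2 r7: had r5 ⇒ C
  [12] b3 r1: had r1 ⇒ H
  [13] b2 r4: had r7 ⇒ C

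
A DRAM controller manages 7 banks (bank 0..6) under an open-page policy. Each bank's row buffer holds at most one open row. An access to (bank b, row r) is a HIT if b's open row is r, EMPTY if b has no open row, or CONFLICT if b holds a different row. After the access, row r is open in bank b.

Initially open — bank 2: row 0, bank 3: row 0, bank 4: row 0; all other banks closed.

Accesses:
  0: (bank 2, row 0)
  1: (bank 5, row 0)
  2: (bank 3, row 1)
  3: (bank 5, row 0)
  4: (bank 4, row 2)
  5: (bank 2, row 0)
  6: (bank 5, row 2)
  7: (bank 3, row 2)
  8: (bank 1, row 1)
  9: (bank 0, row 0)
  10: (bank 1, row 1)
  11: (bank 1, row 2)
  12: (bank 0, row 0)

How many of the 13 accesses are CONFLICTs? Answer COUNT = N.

step 0: bank2 0->0 [HIT]
step 1: bank5 None->0 [EMPTY]
step 2: bank3 0->1 [CONFLICT]
step 3: bank5 0->0 [HIT]
step 4: bank4 0->2 [CONFLICT]
step 5: bank2 0->0 [HIT]
step 6: bank5 0->2 [CONFLICT]
step 7: bank3 1->2 [CONFLICT]
step 8: bank1 None->1 [EMPTY]
step 9: bank0 None->0 [EMPTY]
step 10: bank1 1->1 [HIT]
step 11: bank1 1->2 [CONFLICT]
step 12: bank0 0->0 [HIT]

COUNT = 5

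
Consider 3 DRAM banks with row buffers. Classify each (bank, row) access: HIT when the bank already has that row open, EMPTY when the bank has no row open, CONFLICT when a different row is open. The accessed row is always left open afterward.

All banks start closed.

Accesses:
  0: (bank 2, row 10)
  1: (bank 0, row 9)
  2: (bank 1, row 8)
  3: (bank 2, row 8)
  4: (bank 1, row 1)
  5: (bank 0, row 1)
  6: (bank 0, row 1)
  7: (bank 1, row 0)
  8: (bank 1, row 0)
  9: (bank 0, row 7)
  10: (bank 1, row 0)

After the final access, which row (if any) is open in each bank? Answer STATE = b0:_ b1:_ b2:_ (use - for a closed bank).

STATE = b0:7 b1:0 b2:8

  [0] b2 r10: no row ⇒ E
  [1] b0 r9: no row ⇒ E
  [2] b1 r8: no row ⇒ E
  [3] b2 r8: had r10 ⇒ C
  [4] b1 r1: had r8 ⇒ C
  [5] b0 r1: had r9 ⇒ C
  [6] b0 r1: had r1 ⇒ H
  [7] b1 r0: had r1 ⇒ C
  [8] b1 r0: had r0 ⇒ H
  [9] b0 r7: had r1 ⇒ C
  [10] b1 r0: had r0 ⇒ H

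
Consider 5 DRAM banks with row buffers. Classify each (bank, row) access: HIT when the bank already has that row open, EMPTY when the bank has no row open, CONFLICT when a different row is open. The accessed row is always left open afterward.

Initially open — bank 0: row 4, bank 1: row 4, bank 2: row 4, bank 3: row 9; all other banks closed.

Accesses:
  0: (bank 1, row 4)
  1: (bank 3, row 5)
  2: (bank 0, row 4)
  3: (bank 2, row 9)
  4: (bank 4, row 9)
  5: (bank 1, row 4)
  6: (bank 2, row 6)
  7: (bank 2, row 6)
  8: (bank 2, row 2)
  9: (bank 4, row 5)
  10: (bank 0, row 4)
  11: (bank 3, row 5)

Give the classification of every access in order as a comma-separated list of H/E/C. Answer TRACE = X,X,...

TRACE = H,C,H,C,E,H,C,H,C,C,H,H

0: bank 1 row 4 — prev 4 → HIT
1: bank 3 row 5 — prev 9 → CONFLICT
2: bank 0 row 4 — prev 4 → HIT
3: bank 2 row 9 — prev 4 → CONFLICT
4: bank 4 row 9 — prev None → EMPTY
5: bank 1 row 4 — prev 4 → HIT
6: bank 2 row 6 — prev 9 → CONFLICT
7: bank 2 row 6 — prev 6 → HIT
8: bank 2 row 2 — prev 6 → CONFLICT
9: bank 4 row 5 — prev 9 → CONFLICT
10: bank 0 row 4 — prev 4 → HIT
11: bank 3 row 5 — prev 5 → HIT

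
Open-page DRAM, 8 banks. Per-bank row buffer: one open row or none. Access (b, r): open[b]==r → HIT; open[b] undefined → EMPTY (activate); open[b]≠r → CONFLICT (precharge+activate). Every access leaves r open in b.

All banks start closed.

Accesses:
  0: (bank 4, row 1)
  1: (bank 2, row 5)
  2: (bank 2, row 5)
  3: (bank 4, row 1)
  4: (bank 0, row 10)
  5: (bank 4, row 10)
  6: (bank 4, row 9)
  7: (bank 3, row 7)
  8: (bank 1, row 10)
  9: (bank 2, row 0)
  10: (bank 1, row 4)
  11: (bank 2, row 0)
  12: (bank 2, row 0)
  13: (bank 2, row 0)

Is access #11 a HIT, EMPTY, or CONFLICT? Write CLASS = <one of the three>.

CLASS = HIT

0: bank 4 row 1 — prev None → EMPTY
1: bank 2 row 5 — prev None → EMPTY
2: bank 2 row 5 — prev 5 → HIT
3: bank 4 row 1 — prev 1 → HIT
4: bank 0 row 10 — prev None → EMPTY
5: bank 4 row 10 — prev 1 → CONFLICT
6: bank 4 row 9 — prev 10 → CONFLICT
7: bank 3 row 7 — prev None → EMPTY
8: bank 1 row 10 — prev None → EMPTY
9: bank 2 row 0 — prev 5 → CONFLICT
10: bank 1 row 4 — prev 10 → CONFLICT
11: bank 2 row 0 — prev 0 → HIT
12: bank 2 row 0 — prev 0 → HIT
13: bank 2 row 0 — prev 0 → HIT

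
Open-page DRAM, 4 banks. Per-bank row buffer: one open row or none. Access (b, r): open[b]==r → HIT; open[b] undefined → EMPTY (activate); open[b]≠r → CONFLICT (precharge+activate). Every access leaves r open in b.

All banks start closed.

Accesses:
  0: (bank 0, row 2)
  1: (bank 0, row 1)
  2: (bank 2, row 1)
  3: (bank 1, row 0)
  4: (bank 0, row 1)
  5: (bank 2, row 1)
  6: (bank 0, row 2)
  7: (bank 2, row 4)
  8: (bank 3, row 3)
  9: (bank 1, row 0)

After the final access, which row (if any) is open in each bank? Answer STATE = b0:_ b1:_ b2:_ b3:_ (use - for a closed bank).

STATE = b0:2 b1:0 b2:4 b3:3

  [0] b0 r2: no row ⇒ E
  [1] b0 r1: had r2 ⇒ C
  [2] b2 r1: no row ⇒ E
  [3] b1 r0: no row ⇒ E
  [4] b0 r1: had r1 ⇒ H
  [5] b2 r1: had r1 ⇒ H
  [6] b0 r2: had r1 ⇒ C
  [7] b2 r4: had r1 ⇒ C
  [8] b3 r3: no row ⇒ E
  [9] b1 r0: had r0 ⇒ H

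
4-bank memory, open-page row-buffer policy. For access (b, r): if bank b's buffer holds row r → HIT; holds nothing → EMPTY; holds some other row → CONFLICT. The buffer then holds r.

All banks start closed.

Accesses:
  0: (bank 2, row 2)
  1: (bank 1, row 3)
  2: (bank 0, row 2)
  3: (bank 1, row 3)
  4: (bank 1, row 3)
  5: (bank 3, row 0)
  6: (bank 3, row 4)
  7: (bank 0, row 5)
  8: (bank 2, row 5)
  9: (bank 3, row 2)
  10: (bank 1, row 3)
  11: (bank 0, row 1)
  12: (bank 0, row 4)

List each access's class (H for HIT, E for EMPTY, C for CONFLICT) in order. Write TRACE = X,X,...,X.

TRACE = E,E,E,H,H,E,C,C,C,C,H,C,C

0: bank 2 row 2 — prev None → EMPTY
1: bank 1 row 3 — prev None → EMPTY
2: bank 0 row 2 — prev None → EMPTY
3: bank 1 row 3 — prev 3 → HIT
4: bank 1 row 3 — prev 3 → HIT
5: bank 3 row 0 — prev None → EMPTY
6: bank 3 row 4 — prev 0 → CONFLICT
7: bank 0 row 5 — prev 2 → CONFLICT
8: bank 2 row 5 — prev 2 → CONFLICT
9: bank 3 row 2 — prev 4 → CONFLICT
10: bank 1 row 3 — prev 3 → HIT
11: bank 0 row 1 — prev 5 → CONFLICT
12: bank 0 row 4 — prev 1 → CONFLICT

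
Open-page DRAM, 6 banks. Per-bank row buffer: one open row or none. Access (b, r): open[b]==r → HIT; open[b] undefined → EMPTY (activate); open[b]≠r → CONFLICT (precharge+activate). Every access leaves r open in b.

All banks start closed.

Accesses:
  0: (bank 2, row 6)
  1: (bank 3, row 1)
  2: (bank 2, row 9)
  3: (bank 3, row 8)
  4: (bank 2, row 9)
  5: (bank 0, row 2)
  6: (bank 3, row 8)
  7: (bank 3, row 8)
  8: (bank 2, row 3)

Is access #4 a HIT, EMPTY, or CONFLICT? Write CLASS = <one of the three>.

CLASS = HIT

#0 (2,6) E
#1 (3,1) E
#2 (2,9) C  (was 6)
#3 (3,8) C  (was 1)
#4 (2,9) H  (was 9)
#5 (0,2) E
#6 (3,8) H  (was 8)
#7 (3,8) H  (was 8)
#8 (2,3) C  (was 9)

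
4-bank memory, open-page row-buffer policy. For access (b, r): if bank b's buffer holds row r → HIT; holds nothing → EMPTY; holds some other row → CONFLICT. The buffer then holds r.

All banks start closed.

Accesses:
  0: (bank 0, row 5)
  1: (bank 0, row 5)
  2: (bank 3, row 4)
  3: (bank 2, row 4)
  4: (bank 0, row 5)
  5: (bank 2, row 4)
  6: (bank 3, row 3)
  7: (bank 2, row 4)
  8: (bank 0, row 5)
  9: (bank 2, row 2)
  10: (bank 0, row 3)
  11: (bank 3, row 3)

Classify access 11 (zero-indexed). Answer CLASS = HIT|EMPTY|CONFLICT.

#0 (0,5) E
#1 (0,5) H  (was 5)
#2 (3,4) E
#3 (2,4) E
#4 (0,5) H  (was 5)
#5 (2,4) H  (was 4)
#6 (3,3) C  (was 4)
#7 (2,4) H  (was 4)
#8 (0,5) H  (was 5)
#9 (2,2) C  (was 4)
#10 (0,3) C  (was 5)
#11 (3,3) H  (was 3)

CLASS = HIT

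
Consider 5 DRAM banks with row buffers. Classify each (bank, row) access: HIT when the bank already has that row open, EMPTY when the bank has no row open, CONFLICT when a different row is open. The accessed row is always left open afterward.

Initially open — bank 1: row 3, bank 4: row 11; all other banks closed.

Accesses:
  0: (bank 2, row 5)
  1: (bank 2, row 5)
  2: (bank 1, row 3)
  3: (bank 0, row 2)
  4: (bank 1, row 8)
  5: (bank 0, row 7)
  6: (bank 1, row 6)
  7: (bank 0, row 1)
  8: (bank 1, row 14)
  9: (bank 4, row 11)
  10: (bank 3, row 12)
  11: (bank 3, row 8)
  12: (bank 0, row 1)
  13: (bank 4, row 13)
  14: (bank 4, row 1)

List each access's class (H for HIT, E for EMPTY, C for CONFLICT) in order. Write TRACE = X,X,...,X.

  [0] b2 r5: no row ⇒ E
  [1] b2 r5: had r5 ⇒ H
  [2] b1 r3: had r3 ⇒ H
  [3] b0 r2: no row ⇒ E
  [4] b1 r8: had r3 ⇒ C
  [5] b0 r7: had r2 ⇒ C
  [6] b1 r6: had r8 ⇒ C
  [7] b0 r1: had r7 ⇒ C
  [8] b1 r14: had r6 ⇒ C
  [9] b4 r11: had r11 ⇒ H
  [10] b3 r12: no row ⇒ E
  [11] b3 r8: had r12 ⇒ C
  [12] b0 r1: had r1 ⇒ H
  [13] b4 r13: had r11 ⇒ C
  [14] b4 r1: had r13 ⇒ C

TRACE = E,H,H,E,C,C,C,C,C,H,E,C,H,C,C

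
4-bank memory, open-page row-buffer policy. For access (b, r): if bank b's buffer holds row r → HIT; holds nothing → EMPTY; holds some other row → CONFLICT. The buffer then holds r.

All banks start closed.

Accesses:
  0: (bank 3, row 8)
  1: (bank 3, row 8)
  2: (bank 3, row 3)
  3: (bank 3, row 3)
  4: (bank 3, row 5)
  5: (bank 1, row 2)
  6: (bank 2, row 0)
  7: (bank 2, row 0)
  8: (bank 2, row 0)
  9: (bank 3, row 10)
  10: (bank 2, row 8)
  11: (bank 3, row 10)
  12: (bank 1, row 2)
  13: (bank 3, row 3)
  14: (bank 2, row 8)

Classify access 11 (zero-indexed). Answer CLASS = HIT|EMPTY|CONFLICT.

CLASS = HIT

#0 (3,8) E
#1 (3,8) H  (was 8)
#2 (3,3) C  (was 8)
#3 (3,3) H  (was 3)
#4 (3,5) C  (was 3)
#5 (1,2) E
#6 (2,0) E
#7 (2,0) H  (was 0)
#8 (2,0) H  (was 0)
#9 (3,10) C  (was 5)
#10 (2,8) C  (was 0)
#11 (3,10) H  (was 10)
#12 (1,2) H  (was 2)
#13 (3,3) C  (was 10)
#14 (2,8) H  (was 8)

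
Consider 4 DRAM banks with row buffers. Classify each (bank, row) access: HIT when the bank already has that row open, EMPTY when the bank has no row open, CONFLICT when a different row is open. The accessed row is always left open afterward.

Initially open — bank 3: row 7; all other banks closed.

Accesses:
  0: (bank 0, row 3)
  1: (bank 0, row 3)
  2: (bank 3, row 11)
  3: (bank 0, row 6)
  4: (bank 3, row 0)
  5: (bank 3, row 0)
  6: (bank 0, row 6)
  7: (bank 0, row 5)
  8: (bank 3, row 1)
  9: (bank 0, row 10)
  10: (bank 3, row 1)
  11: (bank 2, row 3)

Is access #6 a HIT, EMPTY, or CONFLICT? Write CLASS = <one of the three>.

step 0: bank0 None->3 [EMPTY]
step 1: bank0 3->3 [HIT]
step 2: bank3 7->11 [CONFLICT]
step 3: bank0 3->6 [CONFLICT]
step 4: bank3 11->0 [CONFLICT]
step 5: bank3 0->0 [HIT]
step 6: bank0 6->6 [HIT]
step 7: bank0 6->5 [CONFLICT]
step 8: bank3 0->1 [CONFLICT]
step 9: bank0 5->10 [CONFLICT]
step 10: bank3 1->1 [HIT]
step 11: bank2 None->3 [EMPTY]

CLASS = HIT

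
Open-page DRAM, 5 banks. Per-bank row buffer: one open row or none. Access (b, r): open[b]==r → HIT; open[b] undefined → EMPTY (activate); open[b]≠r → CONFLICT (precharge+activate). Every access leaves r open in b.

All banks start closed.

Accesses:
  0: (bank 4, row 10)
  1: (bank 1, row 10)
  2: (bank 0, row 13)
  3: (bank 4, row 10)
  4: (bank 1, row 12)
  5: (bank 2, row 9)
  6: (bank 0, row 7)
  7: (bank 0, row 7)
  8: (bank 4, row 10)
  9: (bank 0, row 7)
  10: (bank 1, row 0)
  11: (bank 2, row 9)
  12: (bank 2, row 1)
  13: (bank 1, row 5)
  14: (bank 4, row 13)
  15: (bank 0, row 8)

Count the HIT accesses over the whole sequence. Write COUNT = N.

  [0] b4 r10: no row ⇒ E
  [1] b1 r10: no row ⇒ E
  [2] b0 r13: no row ⇒ E
  [3] b4 r10: had r10 ⇒ H
  [4] b1 r12: had r10 ⇒ C
  [5] b2 r9: no row ⇒ E
  [6] b0 r7: had r13 ⇒ C
  [7] b0 r7: had r7 ⇒ H
  [8] b4 r10: had r10 ⇒ H
  [9] b0 r7: had r7 ⇒ H
  [10] b1 r0: had r12 ⇒ C
  [11] b2 r9: had r9 ⇒ H
  [12] b2 r1: had r9 ⇒ C
  [13] b1 r5: had r0 ⇒ C
  [14] b4 r13: had r10 ⇒ C
  [15] b0 r8: had r7 ⇒ C

COUNT = 5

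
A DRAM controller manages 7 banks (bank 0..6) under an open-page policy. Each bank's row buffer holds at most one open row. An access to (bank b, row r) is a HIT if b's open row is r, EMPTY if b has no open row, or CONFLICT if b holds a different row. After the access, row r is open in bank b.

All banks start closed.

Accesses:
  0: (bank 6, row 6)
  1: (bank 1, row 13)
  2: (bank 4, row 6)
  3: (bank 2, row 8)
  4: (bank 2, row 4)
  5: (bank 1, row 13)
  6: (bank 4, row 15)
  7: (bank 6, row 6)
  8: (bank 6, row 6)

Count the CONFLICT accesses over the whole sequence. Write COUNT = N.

COUNT = 2

0: bank 6 row 6 — prev None → EMPTY
1: bank 1 row 13 — prev None → EMPTY
2: bank 4 row 6 — prev None → EMPTY
3: bank 2 row 8 — prev None → EMPTY
4: bank 2 row 4 — prev 8 → CONFLICT
5: bank 1 row 13 — prev 13 → HIT
6: bank 4 row 15 — prev 6 → CONFLICT
7: bank 6 row 6 — prev 6 → HIT
8: bank 6 row 6 — prev 6 → HIT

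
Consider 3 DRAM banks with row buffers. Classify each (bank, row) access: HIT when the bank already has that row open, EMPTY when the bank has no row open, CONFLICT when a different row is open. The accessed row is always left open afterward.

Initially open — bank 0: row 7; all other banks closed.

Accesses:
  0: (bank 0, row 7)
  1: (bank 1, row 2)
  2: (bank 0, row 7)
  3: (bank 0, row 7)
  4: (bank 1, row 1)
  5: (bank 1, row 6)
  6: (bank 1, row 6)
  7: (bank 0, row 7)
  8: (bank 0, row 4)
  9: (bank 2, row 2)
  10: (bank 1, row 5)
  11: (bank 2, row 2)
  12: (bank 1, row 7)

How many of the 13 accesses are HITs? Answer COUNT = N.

  [0] b0 r7: had r7 ⇒ H
  [1] b1 r2: no row ⇒ E
  [2] b0 r7: had r7 ⇒ H
  [3] b0 r7: had r7 ⇒ H
  [4] b1 r1: had r2 ⇒ C
  [5] b1 r6: had r1 ⇒ C
  [6] b1 r6: had r6 ⇒ H
  [7] b0 r7: had r7 ⇒ H
  [8] b0 r4: had r7 ⇒ C
  [9] b2 r2: no row ⇒ E
  [10] b1 r5: had r6 ⇒ C
  [11] b2 r2: had r2 ⇒ H
  [12] b1 r7: had r5 ⇒ C

COUNT = 6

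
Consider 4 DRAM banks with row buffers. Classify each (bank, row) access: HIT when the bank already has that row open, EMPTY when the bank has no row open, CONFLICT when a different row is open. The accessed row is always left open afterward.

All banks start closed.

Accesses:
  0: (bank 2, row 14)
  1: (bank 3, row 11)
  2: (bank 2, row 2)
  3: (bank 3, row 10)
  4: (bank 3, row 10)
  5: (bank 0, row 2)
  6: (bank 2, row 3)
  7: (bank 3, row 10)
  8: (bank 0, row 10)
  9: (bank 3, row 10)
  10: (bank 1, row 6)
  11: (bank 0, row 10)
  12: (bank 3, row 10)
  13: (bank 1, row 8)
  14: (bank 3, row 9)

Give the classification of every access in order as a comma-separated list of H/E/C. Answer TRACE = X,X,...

  [0] b2 r14: no row ⇒ E
  [1] b3 r11: no row ⇒ E
  [2] b2 r2: had r14 ⇒ C
  [3] b3 r10: had r11 ⇒ C
  [4] b3 r10: had r10 ⇒ H
  [5] b0 r2: no row ⇒ E
  [6] b2 r3: had r2 ⇒ C
  [7] b3 r10: had r10 ⇒ H
  [8] b0 r10: had r2 ⇒ C
  [9] b3 r10: had r10 ⇒ H
  [10] b1 r6: no row ⇒ E
  [11] b0 r10: had r10 ⇒ H
  [12] b3 r10: had r10 ⇒ H
  [13] b1 r8: had r6 ⇒ C
  [14] b3 r9: had r10 ⇒ C

TRACE = E,E,C,C,H,E,C,H,C,H,E,H,H,C,C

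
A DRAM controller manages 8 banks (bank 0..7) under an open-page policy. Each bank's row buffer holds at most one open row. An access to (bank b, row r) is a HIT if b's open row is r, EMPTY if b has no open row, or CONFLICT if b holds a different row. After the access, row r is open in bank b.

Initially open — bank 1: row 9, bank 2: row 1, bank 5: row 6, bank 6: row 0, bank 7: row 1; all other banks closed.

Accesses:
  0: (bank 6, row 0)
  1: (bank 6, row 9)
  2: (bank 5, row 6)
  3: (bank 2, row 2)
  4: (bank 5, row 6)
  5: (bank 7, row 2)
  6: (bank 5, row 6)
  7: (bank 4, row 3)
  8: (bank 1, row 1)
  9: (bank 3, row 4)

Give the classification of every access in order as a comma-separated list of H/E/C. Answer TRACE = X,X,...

0: bank 6 row 0 — prev 0 → HIT
1: bank 6 row 9 — prev 0 → CONFLICT
2: bank 5 row 6 — prev 6 → HIT
3: bank 2 row 2 — prev 1 → CONFLICT
4: bank 5 row 6 — prev 6 → HIT
5: bank 7 row 2 — prev 1 → CONFLICT
6: bank 5 row 6 — prev 6 → HIT
7: bank 4 row 3 — prev None → EMPTY
8: bank 1 row 1 — prev 9 → CONFLICT
9: bank 3 row 4 — prev None → EMPTY

TRACE = H,C,H,C,H,C,H,E,C,E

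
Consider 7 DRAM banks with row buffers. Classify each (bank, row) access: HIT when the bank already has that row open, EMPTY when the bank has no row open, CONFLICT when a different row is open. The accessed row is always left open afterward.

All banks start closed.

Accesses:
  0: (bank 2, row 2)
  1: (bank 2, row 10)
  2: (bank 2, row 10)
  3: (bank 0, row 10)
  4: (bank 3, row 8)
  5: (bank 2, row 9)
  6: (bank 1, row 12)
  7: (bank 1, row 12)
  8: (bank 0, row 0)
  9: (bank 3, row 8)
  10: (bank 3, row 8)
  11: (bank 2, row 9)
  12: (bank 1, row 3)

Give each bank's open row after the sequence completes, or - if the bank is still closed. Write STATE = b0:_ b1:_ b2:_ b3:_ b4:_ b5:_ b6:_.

step 0: bank2 None->2 [EMPTY]
step 1: bank2 2->10 [CONFLICT]
step 2: bank2 10->10 [HIT]
step 3: bank0 None->10 [EMPTY]
step 4: bank3 None->8 [EMPTY]
step 5: bank2 10->9 [CONFLICT]
step 6: bank1 None->12 [EMPTY]
step 7: bank1 12->12 [HIT]
step 8: bank0 10->0 [CONFLICT]
step 9: bank3 8->8 [HIT]
step 10: bank3 8->8 [HIT]
step 11: bank2 9->9 [HIT]
step 12: bank1 12->3 [CONFLICT]

STATE = b0:0 b1:3 b2:9 b3:8 b4:- b5:- b6:-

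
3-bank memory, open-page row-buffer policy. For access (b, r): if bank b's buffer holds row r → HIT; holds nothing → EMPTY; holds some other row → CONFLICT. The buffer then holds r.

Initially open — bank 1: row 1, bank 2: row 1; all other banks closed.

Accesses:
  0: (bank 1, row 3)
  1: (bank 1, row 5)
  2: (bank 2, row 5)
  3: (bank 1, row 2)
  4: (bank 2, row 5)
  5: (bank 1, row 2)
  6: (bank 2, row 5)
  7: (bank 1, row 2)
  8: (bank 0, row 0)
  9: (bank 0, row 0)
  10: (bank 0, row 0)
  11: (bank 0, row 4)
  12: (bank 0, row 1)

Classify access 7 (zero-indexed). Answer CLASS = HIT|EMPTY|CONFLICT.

#0 (1,3) C  (was 1)
#1 (1,5) C  (was 3)
#2 (2,5) C  (was 1)
#3 (1,2) C  (was 5)
#4 (2,5) H  (was 5)
#5 (1,2) H  (was 2)
#6 (2,5) H  (was 5)
#7 (1,2) H  (was 2)
#8 (0,0) E
#9 (0,0) H  (was 0)
#10 (0,0) H  (was 0)
#11 (0,4) C  (was 0)
#12 (0,1) C  (was 4)

CLASS = HIT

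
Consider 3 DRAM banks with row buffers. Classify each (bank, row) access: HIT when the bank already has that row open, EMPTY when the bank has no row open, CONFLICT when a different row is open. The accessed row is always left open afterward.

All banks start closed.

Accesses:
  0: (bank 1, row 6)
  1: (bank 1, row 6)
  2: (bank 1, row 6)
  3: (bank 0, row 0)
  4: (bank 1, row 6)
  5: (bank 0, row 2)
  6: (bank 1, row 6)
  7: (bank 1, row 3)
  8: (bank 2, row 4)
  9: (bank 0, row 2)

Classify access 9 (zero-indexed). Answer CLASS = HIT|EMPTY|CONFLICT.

0: bank 1 row 6 — prev None → EMPTY
1: bank 1 row 6 — prev 6 → HIT
2: bank 1 row 6 — prev 6 → HIT
3: bank 0 row 0 — prev None → EMPTY
4: bank 1 row 6 — prev 6 → HIT
5: bank 0 row 2 — prev 0 → CONFLICT
6: bank 1 row 6 — prev 6 → HIT
7: bank 1 row 3 — prev 6 → CONFLICT
8: bank 2 row 4 — prev None → EMPTY
9: bank 0 row 2 — prev 2 → HIT

CLASS = HIT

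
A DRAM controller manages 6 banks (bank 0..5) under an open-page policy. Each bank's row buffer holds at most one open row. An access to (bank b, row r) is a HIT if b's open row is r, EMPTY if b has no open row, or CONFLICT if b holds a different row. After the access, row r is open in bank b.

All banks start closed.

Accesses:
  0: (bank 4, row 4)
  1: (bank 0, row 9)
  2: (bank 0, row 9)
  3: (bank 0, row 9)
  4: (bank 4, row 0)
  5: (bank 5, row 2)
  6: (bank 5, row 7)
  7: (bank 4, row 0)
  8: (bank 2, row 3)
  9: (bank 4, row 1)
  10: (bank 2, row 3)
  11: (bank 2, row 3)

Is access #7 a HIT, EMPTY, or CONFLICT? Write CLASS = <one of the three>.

#0 (4,4) E
#1 (0,9) E
#2 (0,9) H  (was 9)
#3 (0,9) H  (was 9)
#4 (4,0) C  (was 4)
#5 (5,2) E
#6 (5,7) C  (was 2)
#7 (4,0) H  (was 0)
#8 (2,3) E
#9 (4,1) C  (was 0)
#10 (2,3) H  (was 3)
#11 (2,3) H  (was 3)

CLASS = HIT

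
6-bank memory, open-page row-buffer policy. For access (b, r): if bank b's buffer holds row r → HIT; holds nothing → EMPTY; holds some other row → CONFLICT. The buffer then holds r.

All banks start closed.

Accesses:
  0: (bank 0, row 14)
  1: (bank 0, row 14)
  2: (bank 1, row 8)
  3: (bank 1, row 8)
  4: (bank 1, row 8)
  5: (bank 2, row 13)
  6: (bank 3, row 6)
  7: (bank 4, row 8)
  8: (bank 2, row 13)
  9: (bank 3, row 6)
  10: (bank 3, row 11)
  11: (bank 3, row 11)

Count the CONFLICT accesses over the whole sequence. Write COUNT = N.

COUNT = 1

#0 (0,14) E
#1 (0,14) H  (was 14)
#2 (1,8) E
#3 (1,8) H  (was 8)
#4 (1,8) H  (was 8)
#5 (2,13) E
#6 (3,6) E
#7 (4,8) E
#8 (2,13) H  (was 13)
#9 (3,6) H  (was 6)
#10 (3,11) C  (was 6)
#11 (3,11) H  (was 11)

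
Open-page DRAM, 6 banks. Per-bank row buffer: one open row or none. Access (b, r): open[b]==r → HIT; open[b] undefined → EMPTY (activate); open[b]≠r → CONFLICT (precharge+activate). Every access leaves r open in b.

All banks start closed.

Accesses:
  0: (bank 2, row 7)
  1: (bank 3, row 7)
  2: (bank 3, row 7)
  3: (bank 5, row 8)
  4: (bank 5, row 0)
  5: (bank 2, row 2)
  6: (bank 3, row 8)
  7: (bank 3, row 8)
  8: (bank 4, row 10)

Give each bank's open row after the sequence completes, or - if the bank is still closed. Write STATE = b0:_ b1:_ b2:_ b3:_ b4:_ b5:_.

#0 (2,7) E
#1 (3,7) E
#2 (3,7) H  (was 7)
#3 (5,8) E
#4 (5,0) C  (was 8)
#5 (2,2) C  (was 7)
#6 (3,8) C  (was 7)
#7 (3,8) H  (was 8)
#8 (4,10) E

STATE = b0:- b1:- b2:2 b3:8 b4:10 b5:0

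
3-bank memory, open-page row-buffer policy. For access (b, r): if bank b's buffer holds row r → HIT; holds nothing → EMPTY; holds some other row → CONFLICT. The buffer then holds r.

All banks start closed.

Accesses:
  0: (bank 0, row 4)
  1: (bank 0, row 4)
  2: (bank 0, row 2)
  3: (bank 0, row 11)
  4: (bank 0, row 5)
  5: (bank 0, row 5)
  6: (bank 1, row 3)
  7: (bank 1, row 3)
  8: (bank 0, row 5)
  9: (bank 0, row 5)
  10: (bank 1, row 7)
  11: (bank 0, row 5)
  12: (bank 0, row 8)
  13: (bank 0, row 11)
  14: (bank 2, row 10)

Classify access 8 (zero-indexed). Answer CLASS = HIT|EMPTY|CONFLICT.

CLASS = HIT

step 0: bank0 None->4 [EMPTY]
step 1: bank0 4->4 [HIT]
step 2: bank0 4->2 [CONFLICT]
step 3: bank0 2->11 [CONFLICT]
step 4: bank0 11->5 [CONFLICT]
step 5: bank0 5->5 [HIT]
step 6: bank1 None->3 [EMPTY]
step 7: bank1 3->3 [HIT]
step 8: bank0 5->5 [HIT]
step 9: bank0 5->5 [HIT]
step 10: bank1 3->7 [CONFLICT]
step 11: bank0 5->5 [HIT]
step 12: bank0 5->8 [CONFLICT]
step 13: bank0 8->11 [CONFLICT]
step 14: bank2 None->10 [EMPTY]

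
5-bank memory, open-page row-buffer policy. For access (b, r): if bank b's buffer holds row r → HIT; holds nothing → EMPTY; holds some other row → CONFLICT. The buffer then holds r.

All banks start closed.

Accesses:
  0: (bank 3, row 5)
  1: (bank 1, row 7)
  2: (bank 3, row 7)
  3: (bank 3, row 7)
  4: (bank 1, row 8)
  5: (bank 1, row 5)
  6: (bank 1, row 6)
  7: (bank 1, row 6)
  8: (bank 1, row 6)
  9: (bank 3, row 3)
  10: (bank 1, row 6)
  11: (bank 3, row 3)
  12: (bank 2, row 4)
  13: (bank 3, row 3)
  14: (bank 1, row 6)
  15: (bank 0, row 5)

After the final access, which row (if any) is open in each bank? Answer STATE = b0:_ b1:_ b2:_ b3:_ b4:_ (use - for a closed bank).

0: bank 3 row 5 — prev None → EMPTY
1: bank 1 row 7 — prev None → EMPTY
2: bank 3 row 7 — prev 5 → CONFLICT
3: bank 3 row 7 — prev 7 → HIT
4: bank 1 row 8 — prev 7 → CONFLICT
5: bank 1 row 5 — prev 8 → CONFLICT
6: bank 1 row 6 — prev 5 → CONFLICT
7: bank 1 row 6 — prev 6 → HIT
8: bank 1 row 6 — prev 6 → HIT
9: bank 3 row 3 — prev 7 → CONFLICT
10: bank 1 row 6 — prev 6 → HIT
11: bank 3 row 3 — prev 3 → HIT
12: bank 2 row 4 — prev None → EMPTY
13: bank 3 row 3 — prev 3 → HIT
14: bank 1 row 6 — prev 6 → HIT
15: bank 0 row 5 — prev None → EMPTY

STATE = b0:5 b1:6 b2:4 b3:3 b4:-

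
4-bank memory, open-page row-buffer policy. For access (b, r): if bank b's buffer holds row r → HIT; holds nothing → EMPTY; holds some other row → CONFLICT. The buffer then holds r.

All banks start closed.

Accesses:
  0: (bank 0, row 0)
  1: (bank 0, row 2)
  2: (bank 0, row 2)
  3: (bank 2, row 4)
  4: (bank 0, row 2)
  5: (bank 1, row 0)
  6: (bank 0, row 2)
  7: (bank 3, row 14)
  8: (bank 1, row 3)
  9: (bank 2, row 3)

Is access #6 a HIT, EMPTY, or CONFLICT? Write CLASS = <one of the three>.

CLASS = HIT

step 0: bank0 None->0 [EMPTY]
step 1: bank0 0->2 [CONFLICT]
step 2: bank0 2->2 [HIT]
step 3: bank2 None->4 [EMPTY]
step 4: bank0 2->2 [HIT]
step 5: bank1 None->0 [EMPTY]
step 6: bank0 2->2 [HIT]
step 7: bank3 None->14 [EMPTY]
step 8: bank1 0->3 [CONFLICT]
step 9: bank2 4->3 [CONFLICT]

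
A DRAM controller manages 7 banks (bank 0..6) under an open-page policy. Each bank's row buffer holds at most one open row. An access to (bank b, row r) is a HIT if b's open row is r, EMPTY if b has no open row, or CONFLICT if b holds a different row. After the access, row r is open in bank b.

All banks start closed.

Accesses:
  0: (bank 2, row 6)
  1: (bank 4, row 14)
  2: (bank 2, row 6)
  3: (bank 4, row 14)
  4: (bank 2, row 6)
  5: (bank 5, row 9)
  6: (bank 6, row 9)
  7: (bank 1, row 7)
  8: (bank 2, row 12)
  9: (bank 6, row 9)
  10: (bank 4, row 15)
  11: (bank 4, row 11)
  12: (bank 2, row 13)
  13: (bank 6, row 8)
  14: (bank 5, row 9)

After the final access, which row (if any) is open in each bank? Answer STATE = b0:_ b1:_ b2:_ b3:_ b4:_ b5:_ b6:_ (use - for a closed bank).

0: bank 2 row 6 — prev None → EMPTY
1: bank 4 row 14 — prev None → EMPTY
2: bank 2 row 6 — prev 6 → HIT
3: bank 4 row 14 — prev 14 → HIT
4: bank 2 row 6 — prev 6 → HIT
5: bank 5 row 9 — prev None → EMPTY
6: bank 6 row 9 — prev None → EMPTY
7: bank 1 row 7 — prev None → EMPTY
8: bank 2 row 12 — prev 6 → CONFLICT
9: bank 6 row 9 — prev 9 → HIT
10: bank 4 row 15 — prev 14 → CONFLICT
11: bank 4 row 11 — prev 15 → CONFLICT
12: bank 2 row 13 — prev 12 → CONFLICT
13: bank 6 row 8 — prev 9 → CONFLICT
14: bank 5 row 9 — prev 9 → HIT

STATE = b0:- b1:7 b2:13 b3:- b4:11 b5:9 b6:8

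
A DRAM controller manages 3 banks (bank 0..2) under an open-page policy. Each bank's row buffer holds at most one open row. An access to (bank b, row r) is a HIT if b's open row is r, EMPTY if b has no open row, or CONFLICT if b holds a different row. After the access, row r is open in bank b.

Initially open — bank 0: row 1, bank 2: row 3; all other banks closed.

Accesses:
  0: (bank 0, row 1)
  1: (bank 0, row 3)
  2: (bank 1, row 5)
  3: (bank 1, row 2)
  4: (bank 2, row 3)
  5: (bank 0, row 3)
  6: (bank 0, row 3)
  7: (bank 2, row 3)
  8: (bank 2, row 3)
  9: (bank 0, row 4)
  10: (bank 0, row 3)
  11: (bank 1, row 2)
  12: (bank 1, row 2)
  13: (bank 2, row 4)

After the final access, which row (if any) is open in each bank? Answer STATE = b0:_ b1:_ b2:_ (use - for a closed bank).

#0 (0,1) H  (was 1)
#1 (0,3) C  (was 1)
#2 (1,5) E
#3 (1,2) C  (was 5)
#4 (2,3) H  (was 3)
#5 (0,3) H  (was 3)
#6 (0,3) H  (was 3)
#7 (2,3) H  (was 3)
#8 (2,3) H  (was 3)
#9 (0,4) C  (was 3)
#10 (0,3) C  (was 4)
#11 (1,2) H  (was 2)
#12 (1,2) H  (was 2)
#13 (2,4) C  (was 3)

STATE = b0:3 b1:2 b2:4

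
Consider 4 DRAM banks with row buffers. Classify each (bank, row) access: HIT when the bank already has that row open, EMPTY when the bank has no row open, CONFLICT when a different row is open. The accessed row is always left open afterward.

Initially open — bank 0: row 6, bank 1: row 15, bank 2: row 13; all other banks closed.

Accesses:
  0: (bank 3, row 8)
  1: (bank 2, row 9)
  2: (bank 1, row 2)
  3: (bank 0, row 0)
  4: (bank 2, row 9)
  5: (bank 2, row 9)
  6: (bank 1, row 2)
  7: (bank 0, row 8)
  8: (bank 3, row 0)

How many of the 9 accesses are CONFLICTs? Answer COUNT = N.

0: bank 3 row 8 — prev None → EMPTY
1: bank 2 row 9 — prev 13 → CONFLICT
2: bank 1 row 2 — prev 15 → CONFLICT
3: bank 0 row 0 — prev 6 → CONFLICT
4: bank 2 row 9 — prev 9 → HIT
5: bank 2 row 9 — prev 9 → HIT
6: bank 1 row 2 — prev 2 → HIT
7: bank 0 row 8 — prev 0 → CONFLICT
8: bank 3 row 0 — prev 8 → CONFLICT

COUNT = 5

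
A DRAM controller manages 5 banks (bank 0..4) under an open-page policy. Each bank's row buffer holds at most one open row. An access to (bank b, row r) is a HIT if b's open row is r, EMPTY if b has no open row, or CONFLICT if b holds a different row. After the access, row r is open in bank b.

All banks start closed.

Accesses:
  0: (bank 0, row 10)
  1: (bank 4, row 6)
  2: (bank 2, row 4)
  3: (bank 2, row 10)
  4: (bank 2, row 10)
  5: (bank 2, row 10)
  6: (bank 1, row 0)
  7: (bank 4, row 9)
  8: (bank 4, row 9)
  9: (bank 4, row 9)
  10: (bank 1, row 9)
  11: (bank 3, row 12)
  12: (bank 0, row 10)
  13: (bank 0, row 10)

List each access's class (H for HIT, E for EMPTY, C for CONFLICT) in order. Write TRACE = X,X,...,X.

TRACE = E,E,E,C,H,H,E,C,H,H,C,E,H,H

step 0: bank0 None->10 [EMPTY]
step 1: bank4 None->6 [EMPTY]
step 2: bank2 None->4 [EMPTY]
step 3: bank2 4->10 [CONFLICT]
step 4: bank2 10->10 [HIT]
step 5: bank2 10->10 [HIT]
step 6: bank1 None->0 [EMPTY]
step 7: bank4 6->9 [CONFLICT]
step 8: bank4 9->9 [HIT]
step 9: bank4 9->9 [HIT]
step 10: bank1 0->9 [CONFLICT]
step 11: bank3 None->12 [EMPTY]
step 12: bank0 10->10 [HIT]
step 13: bank0 10->10 [HIT]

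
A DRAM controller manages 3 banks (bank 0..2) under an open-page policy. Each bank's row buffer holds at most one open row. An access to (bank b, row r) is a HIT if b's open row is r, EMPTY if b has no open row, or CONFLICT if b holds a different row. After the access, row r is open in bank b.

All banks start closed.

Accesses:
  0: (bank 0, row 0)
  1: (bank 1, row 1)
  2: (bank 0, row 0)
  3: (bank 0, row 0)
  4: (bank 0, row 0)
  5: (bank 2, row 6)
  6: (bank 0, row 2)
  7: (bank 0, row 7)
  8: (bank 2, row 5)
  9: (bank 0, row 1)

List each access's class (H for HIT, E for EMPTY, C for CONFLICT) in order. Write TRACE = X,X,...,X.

0: bank 0 row 0 — prev None → EMPTY
1: bank 1 row 1 — prev None → EMPTY
2: bank 0 row 0 — prev 0 → HIT
3: bank 0 row 0 — prev 0 → HIT
4: bank 0 row 0 — prev 0 → HIT
5: bank 2 row 6 — prev None → EMPTY
6: bank 0 row 2 — prev 0 → CONFLICT
7: bank 0 row 7 — prev 2 → CONFLICT
8: bank 2 row 5 — prev 6 → CONFLICT
9: bank 0 row 1 — prev 7 → CONFLICT

TRACE = E,E,H,H,H,E,C,C,C,C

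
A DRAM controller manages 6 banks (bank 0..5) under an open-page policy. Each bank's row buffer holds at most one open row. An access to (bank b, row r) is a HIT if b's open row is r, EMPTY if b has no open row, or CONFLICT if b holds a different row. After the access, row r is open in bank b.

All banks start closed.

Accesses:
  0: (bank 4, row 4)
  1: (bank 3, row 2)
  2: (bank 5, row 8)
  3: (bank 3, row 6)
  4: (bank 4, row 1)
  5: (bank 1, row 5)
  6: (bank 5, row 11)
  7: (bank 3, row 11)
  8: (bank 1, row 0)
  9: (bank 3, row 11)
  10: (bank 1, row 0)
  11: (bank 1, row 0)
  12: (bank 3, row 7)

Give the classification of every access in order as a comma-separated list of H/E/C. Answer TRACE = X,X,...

  [0] b4 r4: no row ⇒ E
  [1] b3 r2: no row ⇒ E
  [2] b5 r8: no row ⇒ E
  [3] b3 r6: had r2 ⇒ C
  [4] b4 r1: had r4 ⇒ C
  [5] b1 r5: no row ⇒ E
  [6] b5 r11: had r8 ⇒ C
  [7] b3 r11: had r6 ⇒ C
  [8] b1 r0: had r5 ⇒ C
  [9] b3 r11: had r11 ⇒ H
  [10] b1 r0: had r0 ⇒ H
  [11] b1 r0: had r0 ⇒ H
  [12] b3 r7: had r11 ⇒ C

TRACE = E,E,E,C,C,E,C,C,C,H,H,H,C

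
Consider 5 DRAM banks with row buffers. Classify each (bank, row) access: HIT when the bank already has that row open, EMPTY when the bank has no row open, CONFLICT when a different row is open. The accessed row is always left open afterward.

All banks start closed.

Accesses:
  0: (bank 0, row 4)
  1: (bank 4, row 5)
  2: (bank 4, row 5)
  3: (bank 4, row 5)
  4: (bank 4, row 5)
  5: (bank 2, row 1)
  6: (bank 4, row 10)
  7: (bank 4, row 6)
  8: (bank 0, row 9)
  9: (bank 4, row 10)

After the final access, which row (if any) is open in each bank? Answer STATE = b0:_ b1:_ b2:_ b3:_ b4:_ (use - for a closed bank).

  [0] b0 r4: no row ⇒ E
  [1] b4 r5: no row ⇒ E
  [2] b4 r5: had r5 ⇒ H
  [3] b4 r5: had r5 ⇒ H
  [4] b4 r5: had r5 ⇒ H
  [5] b2 r1: no row ⇒ E
  [6] b4 r10: had r5 ⇒ C
  [7] b4 r6: had r10 ⇒ C
  [8] b0 r9: had r4 ⇒ C
  [9] b4 r10: had r6 ⇒ C

STATE = b0:9 b1:- b2:1 b3:- b4:10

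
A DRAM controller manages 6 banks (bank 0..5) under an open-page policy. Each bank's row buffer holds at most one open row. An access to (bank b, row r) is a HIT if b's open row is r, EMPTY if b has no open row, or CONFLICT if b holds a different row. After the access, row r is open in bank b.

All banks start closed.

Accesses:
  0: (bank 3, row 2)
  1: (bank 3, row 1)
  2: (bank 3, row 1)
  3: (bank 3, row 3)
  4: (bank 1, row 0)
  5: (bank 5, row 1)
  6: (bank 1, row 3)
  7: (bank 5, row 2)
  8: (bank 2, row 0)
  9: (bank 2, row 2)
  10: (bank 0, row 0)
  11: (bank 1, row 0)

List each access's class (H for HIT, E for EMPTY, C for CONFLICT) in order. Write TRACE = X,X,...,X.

  [0] b3 r2: no row ⇒ E
  [1] b3 r1: had r2 ⇒ C
  [2] b3 r1: had r1 ⇒ H
  [3] b3 r3: had r1 ⇒ C
  [4] b1 r0: no row ⇒ E
  [5] b5 r1: no row ⇒ E
  [6] b1 r3: had r0 ⇒ C
  [7] b5 r2: had r1 ⇒ C
  [8] b2 r0: no row ⇒ E
  [9] b2 r2: had r0 ⇒ C
  [10] b0 r0: no row ⇒ E
  [11] b1 r0: had r3 ⇒ C

TRACE = E,C,H,C,E,E,C,C,E,C,E,C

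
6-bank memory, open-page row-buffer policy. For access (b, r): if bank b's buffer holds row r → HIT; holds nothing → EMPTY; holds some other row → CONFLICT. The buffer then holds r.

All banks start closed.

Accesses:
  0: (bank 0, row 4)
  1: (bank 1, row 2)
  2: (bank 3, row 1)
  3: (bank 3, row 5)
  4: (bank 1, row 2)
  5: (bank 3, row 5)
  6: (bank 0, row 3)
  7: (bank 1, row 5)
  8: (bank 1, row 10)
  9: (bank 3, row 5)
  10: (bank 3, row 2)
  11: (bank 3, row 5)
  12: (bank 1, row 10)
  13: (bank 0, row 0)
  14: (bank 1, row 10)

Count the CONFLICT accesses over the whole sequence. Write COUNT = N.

COUNT = 7

0: bank 0 row 4 — prev None → EMPTY
1: bank 1 row 2 — prev None → EMPTY
2: bank 3 row 1 — prev None → EMPTY
3: bank 3 row 5 — prev 1 → CONFLICT
4: bank 1 row 2 — prev 2 → HIT
5: bank 3 row 5 — prev 5 → HIT
6: bank 0 row 3 — prev 4 → CONFLICT
7: bank 1 row 5 — prev 2 → CONFLICT
8: bank 1 row 10 — prev 5 → CONFLICT
9: bank 3 row 5 — prev 5 → HIT
10: bank 3 row 2 — prev 5 → CONFLICT
11: bank 3 row 5 — prev 2 → CONFLICT
12: bank 1 row 10 — prev 10 → HIT
13: bank 0 row 0 — prev 3 → CONFLICT
14: bank 1 row 10 — prev 10 → HIT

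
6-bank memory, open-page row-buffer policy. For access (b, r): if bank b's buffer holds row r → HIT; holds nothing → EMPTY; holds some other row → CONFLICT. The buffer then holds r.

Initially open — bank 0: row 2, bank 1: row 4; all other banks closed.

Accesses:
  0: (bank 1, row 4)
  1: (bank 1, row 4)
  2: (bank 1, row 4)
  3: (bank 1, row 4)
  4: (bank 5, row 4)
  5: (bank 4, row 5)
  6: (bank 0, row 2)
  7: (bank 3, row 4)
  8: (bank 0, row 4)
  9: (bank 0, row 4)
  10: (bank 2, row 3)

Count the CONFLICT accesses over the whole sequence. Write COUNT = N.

COUNT = 1

#0 (1,4) H  (was 4)
#1 (1,4) H  (was 4)
#2 (1,4) H  (was 4)
#3 (1,4) H  (was 4)
#4 (5,4) E
#5 (4,5) E
#6 (0,2) H  (was 2)
#7 (3,4) E
#8 (0,4) C  (was 2)
#9 (0,4) H  (was 4)
#10 (2,3) E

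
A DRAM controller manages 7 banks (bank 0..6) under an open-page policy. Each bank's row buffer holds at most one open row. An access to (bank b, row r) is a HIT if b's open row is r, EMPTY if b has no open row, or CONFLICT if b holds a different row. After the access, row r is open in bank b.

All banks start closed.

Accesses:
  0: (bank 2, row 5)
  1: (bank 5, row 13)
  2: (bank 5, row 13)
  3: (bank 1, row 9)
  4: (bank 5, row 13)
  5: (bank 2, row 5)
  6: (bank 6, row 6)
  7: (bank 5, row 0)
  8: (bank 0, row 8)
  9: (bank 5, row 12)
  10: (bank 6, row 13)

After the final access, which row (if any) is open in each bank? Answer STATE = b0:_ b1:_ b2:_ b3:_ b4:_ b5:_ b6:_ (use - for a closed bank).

STATE = b0:8 b1:9 b2:5 b3:- b4:- b5:12 b6:13

0: bank 2 row 5 — prev None → EMPTY
1: bank 5 row 13 — prev None → EMPTY
2: bank 5 row 13 — prev 13 → HIT
3: bank 1 row 9 — prev None → EMPTY
4: bank 5 row 13 — prev 13 → HIT
5: bank 2 row 5 — prev 5 → HIT
6: bank 6 row 6 — prev None → EMPTY
7: bank 5 row 0 — prev 13 → CONFLICT
8: bank 0 row 8 — prev None → EMPTY
9: bank 5 row 12 — prev 0 → CONFLICT
10: bank 6 row 13 — prev 6 → CONFLICT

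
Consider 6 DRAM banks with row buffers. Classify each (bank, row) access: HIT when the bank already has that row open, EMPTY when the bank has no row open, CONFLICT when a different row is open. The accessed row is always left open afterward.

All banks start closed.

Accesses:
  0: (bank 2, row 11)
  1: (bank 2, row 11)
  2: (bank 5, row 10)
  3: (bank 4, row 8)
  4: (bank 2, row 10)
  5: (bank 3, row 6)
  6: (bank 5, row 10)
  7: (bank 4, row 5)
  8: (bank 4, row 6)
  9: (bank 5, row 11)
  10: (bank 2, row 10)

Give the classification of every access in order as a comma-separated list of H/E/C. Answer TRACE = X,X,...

TRACE = E,H,E,E,C,E,H,C,C,C,H

  [0] b2 r11: no row ⇒ E
  [1] b2 r11: had r11 ⇒ H
  [2] b5 r10: no row ⇒ E
  [3] b4 r8: no row ⇒ E
  [4] b2 r10: had r11 ⇒ C
  [5] b3 r6: no row ⇒ E
  [6] b5 r10: had r10 ⇒ H
  [7] b4 r5: had r8 ⇒ C
  [8] b4 r6: had r5 ⇒ C
  [9] b5 r11: had r10 ⇒ C
  [10] b2 r10: had r10 ⇒ H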